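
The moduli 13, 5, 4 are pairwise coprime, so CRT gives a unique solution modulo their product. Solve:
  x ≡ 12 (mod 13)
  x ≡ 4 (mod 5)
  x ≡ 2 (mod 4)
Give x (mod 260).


Moduli 13, 5, 4 are pairwise coprime; by CRT there is a unique solution modulo M = 13 · 5 · 4 = 260.
Solve pairwise, accumulating the modulus:
  Start with x ≡ 12 (mod 13).
  Combine with x ≡ 4 (mod 5): since gcd(13, 5) = 1, we get a unique residue mod 65.
    Write x = 12 + 13·t and substitute into x ≡ 4 (mod 5): 13·t ≡ 4 − 12 = -8 (mod 5).
    Reduce coefficients mod 5: 3·t ≡ 2 (mod 5).
    The inverse of 3 mod 5 is 2 (since 3·2 = 6 = 1·5 + 1), so t ≡ 2·2 = 4 ≡ 4 (mod 5).
    Then x = 12 + 13·4 = 64, valid modulo lcm(13, 5) = 65: x ≡ 64 (mod 65).
  Combine with x ≡ 2 (mod 4): since gcd(65, 4) = 1, we get a unique residue mod 260.
    Write x = 64 + 65·t and substitute into x ≡ 2 (mod 4): 65·t ≡ 2 − 64 = -62 (mod 4).
    Reduce coefficients mod 4: 1·t ≡ 2 (mod 4).
    So t ≡ 2 (mod 4).
    Then x = 64 + 65·2 = 194, valid modulo lcm(65, 4) = 260: x ≡ 194 (mod 260).
Verify: 194 mod 13 = 12 ✓, 194 mod 5 = 4 ✓, 194 mod 4 = 2 ✓.

x ≡ 194 (mod 260).


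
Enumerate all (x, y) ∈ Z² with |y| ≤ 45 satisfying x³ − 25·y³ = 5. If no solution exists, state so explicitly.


The equation is x³ - 25y³ = 5. For fixed y, x³ = 25·y³ + 5, so a solution requires the RHS to be a perfect cube.
Strategy: iterate y from -45 to 45, compute RHS = 25·y³ + 5, and check whether it is a (positive or negative) perfect cube.
Check small values of y:
  y = 0: RHS = 5 is not a perfect cube.
  y = 1: RHS = 30 is not a perfect cube.
  y = -1: RHS = -20 is not a perfect cube.
  y = 2: RHS = 205 is not a perfect cube.
  y = -2: RHS = -195 is not a perfect cube.
  y = 3: RHS = 680 is not a perfect cube.
  y = -3: RHS = -670 is not a perfect cube.
Continuing the search up to |y| = 45 finds no solutions either.
No (x, y) in the scanned range satisfies the equation.

No integer solutions with |y| ≤ 45.


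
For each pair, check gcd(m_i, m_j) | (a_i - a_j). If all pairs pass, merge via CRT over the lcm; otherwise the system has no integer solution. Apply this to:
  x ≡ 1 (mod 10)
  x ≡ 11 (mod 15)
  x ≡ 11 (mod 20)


Moduli 10, 15, 20 are not pairwise coprime, so CRT works modulo lcm(m_i) when all pairwise compatibility conditions hold.
Pairwise compatibility: gcd(m_i, m_j) must divide a_i - a_j for every pair.
Merge one congruence at a time:
  Start: x ≡ 1 (mod 10).
  Combine with x ≡ 11 (mod 15): gcd(10, 15) = 5; 11 - 1 = 10, which IS divisible by 5, so compatible.
    Write x = 1 + 10·t and substitute into x ≡ 11 (mod 15): 10·t ≡ 11 − 1 = 10 (mod 15).
    Divide the congruence (and modulus) by g = 5: 2·t ≡ 2 (mod 3).
    The inverse of 2 mod 3 is 2 (since 2·2 = 4 = 1·3 + 1), so t ≡ 2·2 = 4 ≡ 1 (mod 3).
    Then x = 1 + 10·1 = 11, valid modulo lcm(10, 15) = 30: x ≡ 11 (mod 30).
  Combine with x ≡ 11 (mod 20): gcd(30, 20) = 10; 11 - 11 = 0, which IS divisible by 10, so compatible.
    Write x = 11 + 30·t and substitute into x ≡ 11 (mod 20): 30·t ≡ 11 − 11 = 0 (mod 20).
    Divide the congruence (and modulus) by g = 10: 3·t ≡ 0 (mod 2).
    Reduce coefficients mod 2: 1·t ≡ 0 (mod 2).
    So t ≡ 0 (mod 2).
    Then x = 11 + 30·0 = 11, valid modulo lcm(30, 20) = 60: x ≡ 11 (mod 60).
Verify: 11 mod 10 = 1, 11 mod 15 = 11, 11 mod 20 = 11.

x ≡ 11 (mod 60).


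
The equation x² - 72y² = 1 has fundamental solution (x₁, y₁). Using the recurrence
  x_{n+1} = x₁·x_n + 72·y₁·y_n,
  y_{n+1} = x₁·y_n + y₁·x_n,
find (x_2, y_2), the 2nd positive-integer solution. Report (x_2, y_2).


Step 1: Find the fundamental solution (x₁, y₁) of x² - 72y² = 1.
  Expand √72 as a continued fraction. a₀ = ⌊√72⌋ = 8; iterate m_{k+1} = d_k·a_k − m_k, d_{k+1} = (72 − m_{k+1}²)/d_k, a_{k+1} = ⌊(a₀ + m_{k+1})/d_{k+1}⌋ (starting m₀ = 0, d₀ = 1), with convergents p_k = a_k·p_{k-1} + p_{k-2}, q_k = a_k·q_{k-1} + q_{k-2} (p₋₁ = 1, q₋₁ = 0):
  k = 0: a₀ = 8; p₀/q₀ = 8/1; p₀² − 72·q₀² = 64 − 72 = -8.
  k = 1: m = 8, d = 8, a = ⌊(8 + 8)/8⌋ = 2; p/q = (2·8 + 1)/(2·1 + 0) = 17/2; p² − 72·q² = 289 − 288 = 1.
  The first convergent with p² − 72·q² = 1 gives the fundamental solution (x₁, y₁) = (17, 2).
Step 2: Apply the recurrence (x_{n+1}, y_{n+1}) = (x₁x_n + 72y₁y_n, x₁y_n + y₁x_n) repeatedly.
  From (x_1, y_1) = (17, 2): x_2 = 17·17 + 72·2·2 = 577; y_2 = 17·2 + 2·17 = 68.
Step 3: Verify x_2² - 72·y_2² = 332929 - 332928 = 1 (should be 1). ✓

(x_1, y_1) = (17, 2); (x_2, y_2) = (577, 68).


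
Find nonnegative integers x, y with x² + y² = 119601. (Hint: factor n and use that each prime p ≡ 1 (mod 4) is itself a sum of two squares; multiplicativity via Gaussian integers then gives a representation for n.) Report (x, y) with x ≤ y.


Step 1: Factor n = 119601 = 3^2 · 97 · 137.
Step 2: Check the mod-4 condition on each prime factor: 3 ≡ 3 (mod 4), exponent 2 (must be even); 97 ≡ 1 (mod 4), exponent 1; 137 ≡ 1 (mod 4), exponent 1.
All primes ≡ 3 (mod 4) appear to even exponent (or don't appear), so by the two-squares theorem n IS expressible as a sum of two squares.
Step 3: Build a representation. Group n = k² · m with k = 3 and m = 97 · 137 = 13289 (a product of primes ≡ 1 (mod 4)); a representation of m scales to one of n via (k·x)² + (k·y)² = k²(x² + y²). Each prime p ≡ 1 (mod 4) is itself a sum of two squares; find a² by testing p − a² for a perfect square:
  97: 97 − 1² = 96, 97 − 2² = 93, 97 − 3² = 88, 97 − 4² = 81 = 9² ⇒ 97 = 4² + 9².
  137: 137 − 1² = 136, 137 − 2² = 133, 137 − 3² = 128, 137 − 4² = 121 = 11² ⇒ 137 = 4² + 11².
  Combine using the Brahmagupta–Fibonacci identity (a² + b²)(c² + d²) = (ac − bd)² + (ad + bc)² = (ac + bd)² + (ad − bc)²:
  97 · 137 = 13289: from (4² + 9²)(4² + 11²), take (4·4 − 9·11, 4·11 + 9·4) = (16 − 99, 44 + 36) = (-83, 80); dropping signs (only squares matter) gives (83, 80); check 83² + 80² = 6889 + 6400 = 13289 ✓.
  Scale by k = 3: (3·83, 3·80) = (249, 240).
Step 4: Order so x ≤ y and verify: 240² + 249² = 57600 + 62001 = 119601 = n. ✓

n = 119601 = 240² + 249² (one valid representation with x ≤ y).


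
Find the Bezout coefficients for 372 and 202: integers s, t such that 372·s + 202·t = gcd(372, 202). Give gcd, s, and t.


Euclidean algorithm on (372, 202) — divide until remainder is 0:
  372 = 1 · 202 + 170
  202 = 1 · 170 + 32
  170 = 5 · 32 + 10
  32 = 3 · 10 + 2
  10 = 5 · 2 + 0
gcd(372, 202) = 2.
Track Bezout coefficients alongside the remainders: start with r₀ = 372 = a·1 + b·0 (s = 1, t = 0) and r₁ = 202 = a·0 + b·1 (s = 0, t = 1); each new remainder r_{k+1} = r_{k-1} − q_k·r_k inherits s_{k+1} = s_{k-1} − q_k·s_k, t_{k+1} = t_{k-1} − q_k·t_k, so r_k = a·s_k + b·t_k at every step:
  q = 1: r = 170, s = 1 − 1·0 = 1, t = 0 − 1·1 = -1  (check: 372·1 + 202·(-1) = 170)
  q = 1: r = 32, s = 0 − 1·1 = -1, t = 1 − 1·(-1) = 2  (check: 372·(-1) + 202·2 = 32)
  q = 5: r = 10, s = 1 − 5·(-1) = 6, t = -1 − 5·2 = -11  (check: 372·6 + 202·(-11) = 10)
  q = 3: r = 2, s = -1 − 3·6 = -19, t = 2 − 3·(-11) = 35  (check: 372·(-19) + 202·35 = 2)
The row with r = 2 (the gcd) gives the Bezout coefficients s = -19, t = 35.
Result: 372 · (-19) + 202 · (35) = 2.

gcd(372, 202) = 2; s = -19, t = 35 (check: 372·(-19) + 202·35 = 2).


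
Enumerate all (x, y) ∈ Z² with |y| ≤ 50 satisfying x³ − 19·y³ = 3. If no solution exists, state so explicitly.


The equation is x³ - 19y³ = 3. For fixed y, x³ = 19·y³ + 3, so a solution requires the RHS to be a perfect cube.
Strategy: iterate y from -50 to 50, compute RHS = 19·y³ + 3, and check whether it is a (positive or negative) perfect cube.
Check small values of y:
  y = 0: RHS = 3 is not a perfect cube.
  y = 1: RHS = 22 is not a perfect cube.
  y = -1: RHS = -16 is not a perfect cube.
  y = 2: RHS = 155 is not a perfect cube.
  y = -2: RHS = -149 is not a perfect cube.
  y = 3: RHS = 516 is not a perfect cube.
  y = -3: RHS = -510 is not a perfect cube.
Continuing the search up to |y| = 50 finds no solutions either.
No (x, y) in the scanned range satisfies the equation.

No integer solutions with |y| ≤ 50.


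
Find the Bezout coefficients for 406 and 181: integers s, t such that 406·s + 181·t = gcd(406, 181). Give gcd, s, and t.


Euclidean algorithm on (406, 181) — divide until remainder is 0:
  406 = 2 · 181 + 44
  181 = 4 · 44 + 5
  44 = 8 · 5 + 4
  5 = 1 · 4 + 1
  4 = 4 · 1 + 0
gcd(406, 181) = 1.
Track Bezout coefficients alongside the remainders: start with r₀ = 406 = a·1 + b·0 (s = 1, t = 0) and r₁ = 181 = a·0 + b·1 (s = 0, t = 1); each new remainder r_{k+1} = r_{k-1} − q_k·r_k inherits s_{k+1} = s_{k-1} − q_k·s_k, t_{k+1} = t_{k-1} − q_k·t_k, so r_k = a·s_k + b·t_k at every step:
  q = 2: r = 44, s = 1 − 2·0 = 1, t = 0 − 2·1 = -2  (check: 406·1 + 181·(-2) = 44)
  q = 4: r = 5, s = 0 − 4·1 = -4, t = 1 − 4·(-2) = 9  (check: 406·(-4) + 181·9 = 5)
  q = 8: r = 4, s = 1 − 8·(-4) = 33, t = -2 − 8·9 = -74  (check: 406·33 + 181·(-74) = 4)
  q = 1: r = 1, s = -4 − 1·33 = -37, t = 9 − 1·(-74) = 83  (check: 406·(-37) + 181·83 = 1)
The row with r = 1 (the gcd) gives the Bezout coefficients s = -37, t = 83.
Result: 406 · (-37) + 181 · (83) = 1.

gcd(406, 181) = 1; s = -37, t = 83 (check: 406·(-37) + 181·83 = 1).


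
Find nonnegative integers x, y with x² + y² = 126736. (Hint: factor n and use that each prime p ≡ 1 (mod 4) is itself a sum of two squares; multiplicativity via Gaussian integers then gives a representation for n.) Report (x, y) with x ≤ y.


Step 1: Factor n = 126736 = 2^4 · 89^2.
Step 2: Check the mod-4 condition on each prime factor: 2 = 2 (special); 89 ≡ 1 (mod 4), exponent 2.
All primes ≡ 3 (mod 4) appear to even exponent (or don't appear), so by the two-squares theorem n IS expressible as a sum of two squares.
Step 3: Build a representation. Group n = k² · m with k = 4 and m = 89 · 89 = 7921 (a product of primes ≡ 1 (mod 4)); a representation of m scales to one of n via (k·x)² + (k·y)² = k²(x² + y²). Each prime p ≡ 1 (mod 4) is itself a sum of two squares; find a² by testing p − a² for a perfect square:
  89: 89 − 1² = 88, 89 − 2² = 85, 89 − 3² = 80, 89 − 4² = 73, 89 − 5² = 64 = 8² ⇒ 89 = 5² + 8².
  Combine using the Brahmagupta–Fibonacci identity (a² + b²)(c² + d²) = (ac − bd)² + (ad + bc)² = (ac + bd)² + (ad − bc)²:
  89 · 89 = 7921: from (5² + 8²)(5² + 8²), take (5·5 − 8·8, 5·8 + 8·5) = (25 − 64, 40 + 40) = (-39, 80); dropping signs (only squares matter) gives (39, 80); check 39² + 80² = 1521 + 6400 = 7921 ✓.
  Scale by k = 4: (4·39, 4·80) = (156, 320).
Step 4: Order so x ≤ y and verify: 156² + 320² = 24336 + 102400 = 126736 = n. ✓

n = 126736 = 156² + 320² (one valid representation with x ≤ y).


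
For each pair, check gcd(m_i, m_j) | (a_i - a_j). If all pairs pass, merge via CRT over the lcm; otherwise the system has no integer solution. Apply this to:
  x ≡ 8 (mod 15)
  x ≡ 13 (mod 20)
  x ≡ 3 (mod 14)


Moduli 15, 20, 14 are not pairwise coprime, so CRT works modulo lcm(m_i) when all pairwise compatibility conditions hold.
Pairwise compatibility: gcd(m_i, m_j) must divide a_i - a_j for every pair.
Merge one congruence at a time:
  Start: x ≡ 8 (mod 15).
  Combine with x ≡ 13 (mod 20): gcd(15, 20) = 5; 13 - 8 = 5, which IS divisible by 5, so compatible.
    Write x = 8 + 15·t and substitute into x ≡ 13 (mod 20): 15·t ≡ 13 − 8 = 5 (mod 20).
    Divide the congruence (and modulus) by g = 5: 3·t ≡ 1 (mod 4).
    The inverse of 3 mod 4 is 3 (since 3·3 = 9 = 2·4 + 1), so t ≡ 3·1 = 3 ≡ 3 (mod 4).
    Then x = 8 + 15·3 = 53, valid modulo lcm(15, 20) = 60: x ≡ 53 (mod 60).
  Combine with x ≡ 3 (mod 14): gcd(60, 14) = 2; 3 - 53 = -50, which IS divisible by 2, so compatible.
    Write x = 53 + 60·t and substitute into x ≡ 3 (mod 14): 60·t ≡ 3 − 53 = -50 (mod 14).
    Divide the congruence (and modulus) by g = 2: 30·t ≡ -25 (mod 7).
    Reduce coefficients mod 7: 2·t ≡ 3 (mod 7).
    The inverse of 2 mod 7 is 4 (since 2·4 = 8 = 1·7 + 1), so t ≡ 4·3 = 12 ≡ 5 (mod 7).
    Then x = 53 + 60·5 = 353, valid modulo lcm(60, 14) = 420: x ≡ 353 (mod 420).
Verify: 353 mod 15 = 8, 353 mod 20 = 13, 353 mod 14 = 3.

x ≡ 353 (mod 420).


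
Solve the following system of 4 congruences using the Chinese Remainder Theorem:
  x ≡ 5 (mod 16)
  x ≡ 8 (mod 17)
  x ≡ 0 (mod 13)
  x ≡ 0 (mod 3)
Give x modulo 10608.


Product of moduli M = 16 · 17 · 13 · 3 = 10608.
Merge one congruence at a time:
  Start: x ≡ 5 (mod 16).
  Combine with x ≡ 8 (mod 17); new modulus lcm = 272.
    Write x = 5 + 16·t and substitute into x ≡ 8 (mod 17): 16·t ≡ 8 − 5 = 3 (mod 17).
    The inverse of 16 mod 17 is 16 (since 16·16 = 256 = 15·17 + 1), so t ≡ 16·3 = 48 ≡ 14 (mod 17).
    Then x = 5 + 16·14 = 229, valid modulo lcm(16, 17) = 272: x ≡ 229 (mod 272).
  Combine with x ≡ 0 (mod 13); new modulus lcm = 3536.
    Write x = 229 + 272·t and substitute into x ≡ 0 (mod 13): 272·t ≡ 0 − 229 = -229 (mod 13).
    Reduce coefficients mod 13: 12·t ≡ 5 (mod 13).
    The inverse of 12 mod 13 is 12 (since 12·12 = 144 = 11·13 + 1), so t ≡ 12·5 = 60 ≡ 8 (mod 13).
    Then x = 229 + 272·8 = 2405, valid modulo lcm(272, 13) = 3536: x ≡ 2405 (mod 3536).
  Combine with x ≡ 0 (mod 3); new modulus lcm = 10608.
    Write x = 2405 + 3536·t and substitute into x ≡ 0 (mod 3): 3536·t ≡ 0 − 2405 = -2405 (mod 3).
    Reduce coefficients mod 3: 2·t ≡ 1 (mod 3).
    The inverse of 2 mod 3 is 2 (since 2·2 = 4 = 1·3 + 1), so t ≡ 2·1 = 2 ≡ 2 (mod 3).
    Then x = 2405 + 3536·2 = 9477, valid modulo lcm(3536, 3) = 10608: x ≡ 9477 (mod 10608).
Verify against each original: 9477 mod 16 = 5, 9477 mod 17 = 8, 9477 mod 13 = 0, 9477 mod 3 = 0.

x ≡ 9477 (mod 10608).


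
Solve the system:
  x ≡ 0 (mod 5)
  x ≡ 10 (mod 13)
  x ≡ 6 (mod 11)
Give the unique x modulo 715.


Moduli 5, 13, 11 are pairwise coprime; by CRT there is a unique solution modulo M = 5 · 13 · 11 = 715.
Solve pairwise, accumulating the modulus:
  Start with x ≡ 0 (mod 5).
  Combine with x ≡ 10 (mod 13): since gcd(5, 13) = 1, we get a unique residue mod 65.
    Write x = 0 + 5·t and substitute into x ≡ 10 (mod 13): 5·t ≡ 10 − 0 = 10 (mod 13).
    The inverse of 5 mod 13 is 8 (since 5·8 = 40 = 3·13 + 1), so t ≡ 8·10 = 80 ≡ 2 (mod 13).
    Then x = 0 + 5·2 = 10, valid modulo lcm(5, 13) = 65: x ≡ 10 (mod 65).
  Combine with x ≡ 6 (mod 11): since gcd(65, 11) = 1, we get a unique residue mod 715.
    Write x = 10 + 65·t and substitute into x ≡ 6 (mod 11): 65·t ≡ 6 − 10 = -4 (mod 11).
    Reduce coefficients mod 11: 10·t ≡ 7 (mod 11).
    The inverse of 10 mod 11 is 10 (since 10·10 = 100 = 9·11 + 1), so t ≡ 10·7 = 70 ≡ 4 (mod 11).
    Then x = 10 + 65·4 = 270, valid modulo lcm(65, 11) = 715: x ≡ 270 (mod 715).
Verify: 270 mod 5 = 0 ✓, 270 mod 13 = 10 ✓, 270 mod 11 = 6 ✓.

x ≡ 270 (mod 715).


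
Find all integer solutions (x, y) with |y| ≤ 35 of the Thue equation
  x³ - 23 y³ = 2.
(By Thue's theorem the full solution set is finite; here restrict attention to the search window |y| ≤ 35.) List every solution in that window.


The equation is x³ - 23y³ = 2. For fixed y, x³ = 23·y³ + 2, so a solution requires the RHS to be a perfect cube.
Strategy: iterate y from -35 to 35, compute RHS = 23·y³ + 2, and check whether it is a (positive or negative) perfect cube.
Check small values of y:
  y = 0: RHS = 2 is not a perfect cube.
  y = 1: RHS = 25 is not a perfect cube.
  y = -1: RHS = -21 is not a perfect cube.
  y = 2: RHS = 186 is not a perfect cube.
  y = -2: RHS = -182 is not a perfect cube.
  y = 3: RHS = 623 is not a perfect cube.
  y = -3: RHS = -619 is not a perfect cube.
Continuing the search up to |y| = 35 finds no solutions either.
No (x, y) in the scanned range satisfies the equation.

No integer solutions with |y| ≤ 35.


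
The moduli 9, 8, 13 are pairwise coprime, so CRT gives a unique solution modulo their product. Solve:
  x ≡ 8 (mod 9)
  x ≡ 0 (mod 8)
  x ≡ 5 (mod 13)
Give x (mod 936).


Moduli 9, 8, 13 are pairwise coprime; by CRT there is a unique solution modulo M = 9 · 8 · 13 = 936.
Solve pairwise, accumulating the modulus:
  Start with x ≡ 8 (mod 9).
  Combine with x ≡ 0 (mod 8): since gcd(9, 8) = 1, we get a unique residue mod 72.
    Write x = 8 + 9·t and substitute into x ≡ 0 (mod 8): 9·t ≡ 0 − 8 = -8 (mod 8).
    Reduce coefficients mod 8: 1·t ≡ 0 (mod 8).
    So t ≡ 0 (mod 8).
    Then x = 8 + 9·0 = 8, valid modulo lcm(9, 8) = 72: x ≡ 8 (mod 72).
  Combine with x ≡ 5 (mod 13): since gcd(72, 13) = 1, we get a unique residue mod 936.
    Write x = 8 + 72·t and substitute into x ≡ 5 (mod 13): 72·t ≡ 5 − 8 = -3 (mod 13).
    Reduce coefficients mod 13: 7·t ≡ 10 (mod 13).
    The inverse of 7 mod 13 is 2 (since 7·2 = 14 = 1·13 + 1), so t ≡ 2·10 = 20 ≡ 7 (mod 13).
    Then x = 8 + 72·7 = 512, valid modulo lcm(72, 13) = 936: x ≡ 512 (mod 936).
Verify: 512 mod 9 = 8 ✓, 512 mod 8 = 0 ✓, 512 mod 13 = 5 ✓.

x ≡ 512 (mod 936).


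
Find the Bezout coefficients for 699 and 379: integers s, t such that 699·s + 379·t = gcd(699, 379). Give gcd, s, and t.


Euclidean algorithm on (699, 379) — divide until remainder is 0:
  699 = 1 · 379 + 320
  379 = 1 · 320 + 59
  320 = 5 · 59 + 25
  59 = 2 · 25 + 9
  25 = 2 · 9 + 7
  9 = 1 · 7 + 2
  7 = 3 · 2 + 1
  2 = 2 · 1 + 0
gcd(699, 379) = 1.
Track Bezout coefficients alongside the remainders: start with r₀ = 699 = a·1 + b·0 (s = 1, t = 0) and r₁ = 379 = a·0 + b·1 (s = 0, t = 1); each new remainder r_{k+1} = r_{k-1} − q_k·r_k inherits s_{k+1} = s_{k-1} − q_k·s_k, t_{k+1} = t_{k-1} − q_k·t_k, so r_k = a·s_k + b·t_k at every step:
  q = 1: r = 320, s = 1 − 1·0 = 1, t = 0 − 1·1 = -1  (check: 699·1 + 379·(-1) = 320)
  q = 1: r = 59, s = 0 − 1·1 = -1, t = 1 − 1·(-1) = 2  (check: 699·(-1) + 379·2 = 59)
  q = 5: r = 25, s = 1 − 5·(-1) = 6, t = -1 − 5·2 = -11  (check: 699·6 + 379·(-11) = 25)
  q = 2: r = 9, s = -1 − 2·6 = -13, t = 2 − 2·(-11) = 24  (check: 699·(-13) + 379·24 = 9)
  q = 2: r = 7, s = 6 − 2·(-13) = 32, t = -11 − 2·24 = -59  (check: 699·32 + 379·(-59) = 7)
  q = 1: r = 2, s = -13 − 1·32 = -45, t = 24 − 1·(-59) = 83  (check: 699·(-45) + 379·83 = 2)
  q = 3: r = 1, s = 32 − 3·(-45) = 167, t = -59 − 3·83 = -308  (check: 699·167 + 379·(-308) = 1)
The row with r = 1 (the gcd) gives the Bezout coefficients s = 167, t = -308.
Result: 699 · (167) + 379 · (-308) = 1.

gcd(699, 379) = 1; s = 167, t = -308 (check: 699·167 + 379·(-308) = 1).


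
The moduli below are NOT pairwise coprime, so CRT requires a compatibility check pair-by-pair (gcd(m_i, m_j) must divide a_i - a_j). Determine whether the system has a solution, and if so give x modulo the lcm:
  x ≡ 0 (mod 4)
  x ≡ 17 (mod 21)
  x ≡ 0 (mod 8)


Moduli 4, 21, 8 are not pairwise coprime, so CRT works modulo lcm(m_i) when all pairwise compatibility conditions hold.
Pairwise compatibility: gcd(m_i, m_j) must divide a_i - a_j for every pair.
Merge one congruence at a time:
  Start: x ≡ 0 (mod 4).
  Combine with x ≡ 17 (mod 21): gcd(4, 21) = 1; 17 - 0 = 17, which IS divisible by 1, so compatible.
    Write x = 0 + 4·t and substitute into x ≡ 17 (mod 21): 4·t ≡ 17 − 0 = 17 (mod 21).
    The inverse of 4 mod 21 is 16 (since 4·16 = 64 = 3·21 + 1), so t ≡ 16·17 = 272 ≡ 20 (mod 21).
    Then x = 0 + 4·20 = 80, valid modulo lcm(4, 21) = 84: x ≡ 80 (mod 84).
  Combine with x ≡ 0 (mod 8): gcd(84, 8) = 4; 0 - 80 = -80, which IS divisible by 4, so compatible.
    Write x = 80 + 84·t and substitute into x ≡ 0 (mod 8): 84·t ≡ 0 − 80 = -80 (mod 8).
    Divide the congruence (and modulus) by g = 4: 21·t ≡ -20 (mod 2).
    Reduce coefficients mod 2: 1·t ≡ 0 (mod 2).
    So t ≡ 0 (mod 2).
    Then x = 80 + 84·0 = 80, valid modulo lcm(84, 8) = 168: x ≡ 80 (mod 168).
Verify: 80 mod 4 = 0, 80 mod 21 = 17, 80 mod 8 = 0.

x ≡ 80 (mod 168).


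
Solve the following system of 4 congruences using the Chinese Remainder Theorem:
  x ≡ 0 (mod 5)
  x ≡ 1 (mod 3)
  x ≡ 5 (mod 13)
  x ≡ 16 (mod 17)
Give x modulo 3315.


Product of moduli M = 5 · 3 · 13 · 17 = 3315.
Merge one congruence at a time:
  Start: x ≡ 0 (mod 5).
  Combine with x ≡ 1 (mod 3); new modulus lcm = 15.
    Write x = 0 + 5·t and substitute into x ≡ 1 (mod 3): 5·t ≡ 1 − 0 = 1 (mod 3).
    Reduce coefficients mod 3: 2·t ≡ 1 (mod 3).
    The inverse of 2 mod 3 is 2 (since 2·2 = 4 = 1·3 + 1), so t ≡ 2·1 = 2 ≡ 2 (mod 3).
    Then x = 0 + 5·2 = 10, valid modulo lcm(5, 3) = 15: x ≡ 10 (mod 15).
  Combine with x ≡ 5 (mod 13); new modulus lcm = 195.
    Write x = 10 + 15·t and substitute into x ≡ 5 (mod 13): 15·t ≡ 5 − 10 = -5 (mod 13).
    Reduce coefficients mod 13: 2·t ≡ 8 (mod 13).
    The inverse of 2 mod 13 is 7 (since 2·7 = 14 = 1·13 + 1), so t ≡ 7·8 = 56 ≡ 4 (mod 13).
    Then x = 10 + 15·4 = 70, valid modulo lcm(15, 13) = 195: x ≡ 70 (mod 195).
  Combine with x ≡ 16 (mod 17); new modulus lcm = 3315.
    Write x = 70 + 195·t and substitute into x ≡ 16 (mod 17): 195·t ≡ 16 − 70 = -54 (mod 17).
    Reduce coefficients mod 17: 8·t ≡ 14 (mod 17).
    The inverse of 8 mod 17 is 15 (since 8·15 = 120 = 7·17 + 1), so t ≡ 15·14 = 210 ≡ 6 (mod 17).
    Then x = 70 + 195·6 = 1240, valid modulo lcm(195, 17) = 3315: x ≡ 1240 (mod 3315).
Verify against each original: 1240 mod 5 = 0, 1240 mod 3 = 1, 1240 mod 13 = 5, 1240 mod 17 = 16.

x ≡ 1240 (mod 3315).


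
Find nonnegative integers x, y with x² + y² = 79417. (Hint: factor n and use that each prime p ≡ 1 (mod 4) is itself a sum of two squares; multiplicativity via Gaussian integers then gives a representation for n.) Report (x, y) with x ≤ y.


Step 1: Factor n = 79417 = 13 · 41 · 149.
Step 2: Check the mod-4 condition on each prime factor: 13 ≡ 1 (mod 4), exponent 1; 41 ≡ 1 (mod 4), exponent 1; 149 ≡ 1 (mod 4), exponent 1.
All primes ≡ 3 (mod 4) appear to even exponent (or don't appear), so by the two-squares theorem n IS expressible as a sum of two squares.
Step 3: Build a representation. Here n = 13 · 41 · 149 is a product of primes ≡ 1 (mod 4). Each prime p ≡ 1 (mod 4) is itself a sum of two squares; find a² by testing p − a² for a perfect square:
  13: 13 − 1² = 12, 13 − 2² = 9 = 3² ⇒ 13 = 2² + 3².
  41: 41 − 1² = 40, 41 − 2² = 37, 41 − 3² = 32, 41 − 4² = 25 = 5² ⇒ 41 = 4² + 5².
  149: 149 − 1² = 148, 149 − 2² = 145, 149 − 3² = 140, 149 − 4² = 133, 149 − 5² = 124, 149 − 6² = 113, 149 − 7² = 100 = 10² ⇒ 149 = 7² + 10².
  Combine using the Brahmagupta–Fibonacci identity (a² + b²)(c² + d²) = (ac − bd)² + (ad + bc)² = (ac + bd)² + (ad − bc)²:
  13 · 41 = 533: from (2² + 3²)(4² + 5²), take (2·4 − 3·5, 2·5 + 3·4) = (8 − 15, 10 + 12) = (-7, 22); dropping signs (only squares matter) gives (7, 22); check 7² + 22² = 49 + 484 = 533 ✓.
  533 · 149 = 79417: from (7² + 22²)(7² + 10²), take (7·7 − 22·10, 7·10 + 22·7) = (49 − 220, 70 + 154) = (-171, 224); dropping signs (only squares matter) gives (171, 224); check 171² + 224² = 29241 + 50176 = 79417 ✓.
Step 4: Order so x ≤ y and verify: 171² + 224² = 29241 + 50176 = 79417 = n. ✓

n = 79417 = 171² + 224² (one valid representation with x ≤ y).


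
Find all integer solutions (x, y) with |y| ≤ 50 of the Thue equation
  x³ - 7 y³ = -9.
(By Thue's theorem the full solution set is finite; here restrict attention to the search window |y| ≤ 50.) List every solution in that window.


The equation is x³ - 7y³ = -9. For fixed y, x³ = 7·y³ − 9, so a solution requires the RHS to be a perfect cube.
Strategy: iterate y from -50 to 50, compute RHS = 7·y³ − 9, and check whether it is a (positive or negative) perfect cube.
Check small values of y:
  y = 0: RHS = -9 is not a perfect cube.
  y = 1: RHS = -2 is not a perfect cube.
  y = -1: RHS = -16 is not a perfect cube.
  y = 2: RHS = 47 is not a perfect cube.
  y = -2: RHS = -65 is not a perfect cube.
  y = 3: RHS = 180 is not a perfect cube.
  y = -3: RHS = -198 is not a perfect cube.
Continuing the search up to |y| = 50 finds no solutions either.
No (x, y) in the scanned range satisfies the equation.

No integer solutions with |y| ≤ 50.


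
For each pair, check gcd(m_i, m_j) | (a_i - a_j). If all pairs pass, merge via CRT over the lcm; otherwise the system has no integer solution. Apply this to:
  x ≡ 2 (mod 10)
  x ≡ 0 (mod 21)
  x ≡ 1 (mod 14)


Moduli 10, 21, 14 are not pairwise coprime, so CRT works modulo lcm(m_i) when all pairwise compatibility conditions hold.
Pairwise compatibility: gcd(m_i, m_j) must divide a_i - a_j for every pair.
Merge one congruence at a time:
  Start: x ≡ 2 (mod 10).
  Combine with x ≡ 0 (mod 21): gcd(10, 21) = 1; 0 - 2 = -2, which IS divisible by 1, so compatible.
    Write x = 2 + 10·t and substitute into x ≡ 0 (mod 21): 10·t ≡ 0 − 2 = -2 (mod 21).
    Reduce coefficients mod 21: 10·t ≡ 19 (mod 21).
    The inverse of 10 mod 21 is 19 (since 10·19 = 190 = 9·21 + 1), so t ≡ 19·19 = 361 ≡ 4 (mod 21).
    Then x = 2 + 10·4 = 42, valid modulo lcm(10, 21) = 210: x ≡ 42 (mod 210).
  Combine with x ≡ 1 (mod 14): gcd(210, 14) = 14, and 1 - 42 = -41 is NOT divisible by 14.
    ⇒ system is inconsistent (no integer solution).

No solution (the system is inconsistent).


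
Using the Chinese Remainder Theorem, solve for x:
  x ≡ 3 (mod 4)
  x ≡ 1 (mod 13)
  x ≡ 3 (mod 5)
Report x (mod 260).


Moduli 4, 13, 5 are pairwise coprime; by CRT there is a unique solution modulo M = 4 · 13 · 5 = 260.
Solve pairwise, accumulating the modulus:
  Start with x ≡ 3 (mod 4).
  Combine with x ≡ 1 (mod 13): since gcd(4, 13) = 1, we get a unique residue mod 52.
    Write x = 3 + 4·t and substitute into x ≡ 1 (mod 13): 4·t ≡ 1 − 3 = -2 (mod 13).
    Reduce coefficients mod 13: 4·t ≡ 11 (mod 13).
    The inverse of 4 mod 13 is 10 (since 4·10 = 40 = 3·13 + 1), so t ≡ 10·11 = 110 ≡ 6 (mod 13).
    Then x = 3 + 4·6 = 27, valid modulo lcm(4, 13) = 52: x ≡ 27 (mod 52).
  Combine with x ≡ 3 (mod 5): since gcd(52, 5) = 1, we get a unique residue mod 260.
    Write x = 27 + 52·t and substitute into x ≡ 3 (mod 5): 52·t ≡ 3 − 27 = -24 (mod 5).
    Reduce coefficients mod 5: 2·t ≡ 1 (mod 5).
    The inverse of 2 mod 5 is 3 (since 2·3 = 6 = 1·5 + 1), so t ≡ 3·1 = 3 ≡ 3 (mod 5).
    Then x = 27 + 52·3 = 183, valid modulo lcm(52, 5) = 260: x ≡ 183 (mod 260).
Verify: 183 mod 4 = 3 ✓, 183 mod 13 = 1 ✓, 183 mod 5 = 3 ✓.

x ≡ 183 (mod 260).


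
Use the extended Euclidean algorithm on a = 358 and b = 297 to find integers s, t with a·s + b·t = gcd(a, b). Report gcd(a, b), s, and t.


Euclidean algorithm on (358, 297) — divide until remainder is 0:
  358 = 1 · 297 + 61
  297 = 4 · 61 + 53
  61 = 1 · 53 + 8
  53 = 6 · 8 + 5
  8 = 1 · 5 + 3
  5 = 1 · 3 + 2
  3 = 1 · 2 + 1
  2 = 2 · 1 + 0
gcd(358, 297) = 1.
Track Bezout coefficients alongside the remainders: start with r₀ = 358 = a·1 + b·0 (s = 1, t = 0) and r₁ = 297 = a·0 + b·1 (s = 0, t = 1); each new remainder r_{k+1} = r_{k-1} − q_k·r_k inherits s_{k+1} = s_{k-1} − q_k·s_k, t_{k+1} = t_{k-1} − q_k·t_k, so r_k = a·s_k + b·t_k at every step:
  q = 1: r = 61, s = 1 − 1·0 = 1, t = 0 − 1·1 = -1  (check: 358·1 + 297·(-1) = 61)
  q = 4: r = 53, s = 0 − 4·1 = -4, t = 1 − 4·(-1) = 5  (check: 358·(-4) + 297·5 = 53)
  q = 1: r = 8, s = 1 − 1·(-4) = 5, t = -1 − 1·5 = -6  (check: 358·5 + 297·(-6) = 8)
  q = 6: r = 5, s = -4 − 6·5 = -34, t = 5 − 6·(-6) = 41  (check: 358·(-34) + 297·41 = 5)
  q = 1: r = 3, s = 5 − 1·(-34) = 39, t = -6 − 1·41 = -47  (check: 358·39 + 297·(-47) = 3)
  q = 1: r = 2, s = -34 − 1·39 = -73, t = 41 − 1·(-47) = 88  (check: 358·(-73) + 297·88 = 2)
  q = 1: r = 1, s = 39 − 1·(-73) = 112, t = -47 − 1·88 = -135  (check: 358·112 + 297·(-135) = 1)
The row with r = 1 (the gcd) gives the Bezout coefficients s = 112, t = -135.
Result: 358 · (112) + 297 · (-135) = 1.

gcd(358, 297) = 1; s = 112, t = -135 (check: 358·112 + 297·(-135) = 1).


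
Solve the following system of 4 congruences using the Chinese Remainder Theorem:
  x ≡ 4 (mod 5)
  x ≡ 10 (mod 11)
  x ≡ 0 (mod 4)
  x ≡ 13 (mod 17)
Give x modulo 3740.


Product of moduli M = 5 · 11 · 4 · 17 = 3740.
Merge one congruence at a time:
  Start: x ≡ 4 (mod 5).
  Combine with x ≡ 10 (mod 11); new modulus lcm = 55.
    Write x = 4 + 5·t and substitute into x ≡ 10 (mod 11): 5·t ≡ 10 − 4 = 6 (mod 11).
    The inverse of 5 mod 11 is 9 (since 5·9 = 45 = 4·11 + 1), so t ≡ 9·6 = 54 ≡ 10 (mod 11).
    Then x = 4 + 5·10 = 54, valid modulo lcm(5, 11) = 55: x ≡ 54 (mod 55).
  Combine with x ≡ 0 (mod 4); new modulus lcm = 220.
    Write x = 54 + 55·t and substitute into x ≡ 0 (mod 4): 55·t ≡ 0 − 54 = -54 (mod 4).
    Reduce coefficients mod 4: 3·t ≡ 2 (mod 4).
    The inverse of 3 mod 4 is 3 (since 3·3 = 9 = 2·4 + 1), so t ≡ 3·2 = 6 ≡ 2 (mod 4).
    Then x = 54 + 55·2 = 164, valid modulo lcm(55, 4) = 220: x ≡ 164 (mod 220).
  Combine with x ≡ 13 (mod 17); new modulus lcm = 3740.
    Write x = 164 + 220·t and substitute into x ≡ 13 (mod 17): 220·t ≡ 13 − 164 = -151 (mod 17).
    Reduce coefficients mod 17: 16·t ≡ 2 (mod 17).
    The inverse of 16 mod 17 is 16 (since 16·16 = 256 = 15·17 + 1), so t ≡ 16·2 = 32 ≡ 15 (mod 17).
    Then x = 164 + 220·15 = 3464, valid modulo lcm(220, 17) = 3740: x ≡ 3464 (mod 3740).
Verify against each original: 3464 mod 5 = 4, 3464 mod 11 = 10, 3464 mod 4 = 0, 3464 mod 17 = 13.

x ≡ 3464 (mod 3740).


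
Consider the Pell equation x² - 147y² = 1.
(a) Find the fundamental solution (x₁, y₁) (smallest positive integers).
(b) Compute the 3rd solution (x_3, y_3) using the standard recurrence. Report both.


Step 1: Find the fundamental solution (x₁, y₁) of x² - 147y² = 1.
  Expand √147 as a continued fraction. a₀ = ⌊√147⌋ = 12; iterate m_{k+1} = d_k·a_k − m_k, d_{k+1} = (147 − m_{k+1}²)/d_k, a_{k+1} = ⌊(a₀ + m_{k+1})/d_{k+1}⌋ (starting m₀ = 0, d₀ = 1), with convergents p_k = a_k·p_{k-1} + p_{k-2}, q_k = a_k·q_{k-1} + q_{k-2} (p₋₁ = 1, q₋₁ = 0):
  k = 0: a₀ = 12; p₀/q₀ = 12/1; p₀² − 147·q₀² = 144 − 147 = -3.
  k = 1: m = 12, d = 3, a = ⌊(12 + 12)/3⌋ = 8; p/q = (8·12 + 1)/(8·1 + 0) = 97/8; p² − 147·q² = 9409 − 9408 = 1.
  The first convergent with p² − 147·q² = 1 gives the fundamental solution (x₁, y₁) = (97, 8).
Step 2: Apply the recurrence (x_{n+1}, y_{n+1}) = (x₁x_n + 147y₁y_n, x₁y_n + y₁x_n) repeatedly.
  From (x_1, y_1) = (97, 8): x_2 = 97·97 + 147·8·8 = 18817; y_2 = 97·8 + 8·97 = 1552.
  From (x_2, y_2) = (18817, 1552): x_3 = 97·18817 + 147·8·1552 = 3650401; y_3 = 97·1552 + 8·18817 = 301080.
Step 3: Verify x_3² - 147·y_3² = 13325427460801 - 13325427460800 = 1 (should be 1). ✓

(x_1, y_1) = (97, 8); (x_3, y_3) = (3650401, 301080).


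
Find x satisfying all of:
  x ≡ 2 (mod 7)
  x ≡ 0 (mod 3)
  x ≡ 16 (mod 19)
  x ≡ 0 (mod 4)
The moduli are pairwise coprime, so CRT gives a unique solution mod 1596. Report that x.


Product of moduli M = 7 · 3 · 19 · 4 = 1596.
Merge one congruence at a time:
  Start: x ≡ 2 (mod 7).
  Combine with x ≡ 0 (mod 3); new modulus lcm = 21.
    Write x = 2 + 7·t and substitute into x ≡ 0 (mod 3): 7·t ≡ 0 − 2 = -2 (mod 3).
    Reduce coefficients mod 3: 1·t ≡ 1 (mod 3).
    So t ≡ 1 (mod 3).
    Then x = 2 + 7·1 = 9, valid modulo lcm(7, 3) = 21: x ≡ 9 (mod 21).
  Combine with x ≡ 16 (mod 19); new modulus lcm = 399.
    Write x = 9 + 21·t and substitute into x ≡ 16 (mod 19): 21·t ≡ 16 − 9 = 7 (mod 19).
    Reduce coefficients mod 19: 2·t ≡ 7 (mod 19).
    The inverse of 2 mod 19 is 10 (since 2·10 = 20 = 1·19 + 1), so t ≡ 10·7 = 70 ≡ 13 (mod 19).
    Then x = 9 + 21·13 = 282, valid modulo lcm(21, 19) = 399: x ≡ 282 (mod 399).
  Combine with x ≡ 0 (mod 4); new modulus lcm = 1596.
    Write x = 282 + 399·t and substitute into x ≡ 0 (mod 4): 399·t ≡ 0 − 282 = -282 (mod 4).
    Reduce coefficients mod 4: 3·t ≡ 2 (mod 4).
    The inverse of 3 mod 4 is 3 (since 3·3 = 9 = 2·4 + 1), so t ≡ 3·2 = 6 ≡ 2 (mod 4).
    Then x = 282 + 399·2 = 1080, valid modulo lcm(399, 4) = 1596: x ≡ 1080 (mod 1596).
Verify against each original: 1080 mod 7 = 2, 1080 mod 3 = 0, 1080 mod 19 = 16, 1080 mod 4 = 0.

x ≡ 1080 (mod 1596).


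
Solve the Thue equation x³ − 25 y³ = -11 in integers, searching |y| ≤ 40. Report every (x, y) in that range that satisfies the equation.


The equation is x³ - 25y³ = -11. For fixed y, x³ = 25·y³ − 11, so a solution requires the RHS to be a perfect cube.
Strategy: iterate y from -40 to 40, compute RHS = 25·y³ − 11, and check whether it is a (positive or negative) perfect cube.
Check small values of y:
  y = 0: RHS = -11 is not a perfect cube.
  y = 1: RHS = 14 is not a perfect cube.
  y = -1: RHS = -36 is not a perfect cube.
  y = 2: RHS = 189 is not a perfect cube.
  y = -2: RHS = -211 is not a perfect cube.
  y = 3: RHS = 664 is not a perfect cube.
  y = -3: RHS = -686 is not a perfect cube.
Continuing the search up to |y| = 40 finds no solutions either.
No (x, y) in the scanned range satisfies the equation.

No integer solutions with |y| ≤ 40.


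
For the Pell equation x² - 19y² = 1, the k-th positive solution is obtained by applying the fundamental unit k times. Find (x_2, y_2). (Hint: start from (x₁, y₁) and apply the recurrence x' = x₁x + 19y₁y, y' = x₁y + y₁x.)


Step 1: Find the fundamental solution (x₁, y₁) of x² - 19y² = 1.
  Expand √19 as a continued fraction. a₀ = ⌊√19⌋ = 4; iterate m_{k+1} = d_k·a_k − m_k, d_{k+1} = (19 − m_{k+1}²)/d_k, a_{k+1} = ⌊(a₀ + m_{k+1})/d_{k+1}⌋ (starting m₀ = 0, d₀ = 1), with convergents p_k = a_k·p_{k-1} + p_{k-2}, q_k = a_k·q_{k-1} + q_{k-2} (p₋₁ = 1, q₋₁ = 0):
  k = 0: a₀ = 4; p₀/q₀ = 4/1; p₀² − 19·q₀² = 16 − 19 = -3.
  k = 1: m = 4, d = 3, a = ⌊(4 + 4)/3⌋ = 2; p/q = (2·4 + 1)/(2·1 + 0) = 9/2; p² − 19·q² = 81 − 76 = 5.
  k = 2: m = 2, d = 5, a = ⌊(4 + 2)/5⌋ = 1; p/q = (1·9 + 4)/(1·2 + 1) = 13/3; p² − 19·q² = 169 − 171 = -2.
  k = 3: m = 3, d = 2, a = ⌊(4 + 3)/2⌋ = 3; p/q = (3·13 + 9)/(3·3 + 2) = 48/11; p² − 19·q² = 2304 − 2299 = 5.
  k = 4: m = 3, d = 5, a = ⌊(4 + 3)/5⌋ = 1; p/q = (1·48 + 13)/(1·11 + 3) = 61/14; p² − 19·q² = 3721 − 3724 = -3.
  k = 5: m = 2, d = 3, a = ⌊(4 + 2)/3⌋ = 2; p/q = (2·61 + 48)/(2·14 + 11) = 170/39; p² − 19·q² = 28900 − 28899 = 1.
  The first convergent with p² − 19·q² = 1 gives the fundamental solution (x₁, y₁) = (170, 39).
Step 2: Apply the recurrence (x_{n+1}, y_{n+1}) = (x₁x_n + 19y₁y_n, x₁y_n + y₁x_n) repeatedly.
  From (x_1, y_1) = (170, 39): x_2 = 170·170 + 19·39·39 = 57799; y_2 = 170·39 + 39·170 = 13260.
Step 3: Verify x_2² - 19·y_2² = 3340724401 - 3340724400 = 1 (should be 1). ✓

(x_1, y_1) = (170, 39); (x_2, y_2) = (57799, 13260).


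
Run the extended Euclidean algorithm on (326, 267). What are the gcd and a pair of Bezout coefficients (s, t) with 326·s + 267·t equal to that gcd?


Euclidean algorithm on (326, 267) — divide until remainder is 0:
  326 = 1 · 267 + 59
  267 = 4 · 59 + 31
  59 = 1 · 31 + 28
  31 = 1 · 28 + 3
  28 = 9 · 3 + 1
  3 = 3 · 1 + 0
gcd(326, 267) = 1.
Track Bezout coefficients alongside the remainders: start with r₀ = 326 = a·1 + b·0 (s = 1, t = 0) and r₁ = 267 = a·0 + b·1 (s = 0, t = 1); each new remainder r_{k+1} = r_{k-1} − q_k·r_k inherits s_{k+1} = s_{k-1} − q_k·s_k, t_{k+1} = t_{k-1} − q_k·t_k, so r_k = a·s_k + b·t_k at every step:
  q = 1: r = 59, s = 1 − 1·0 = 1, t = 0 − 1·1 = -1  (check: 326·1 + 267·(-1) = 59)
  q = 4: r = 31, s = 0 − 4·1 = -4, t = 1 − 4·(-1) = 5  (check: 326·(-4) + 267·5 = 31)
  q = 1: r = 28, s = 1 − 1·(-4) = 5, t = -1 − 1·5 = -6  (check: 326·5 + 267·(-6) = 28)
  q = 1: r = 3, s = -4 − 1·5 = -9, t = 5 − 1·(-6) = 11  (check: 326·(-9) + 267·11 = 3)
  q = 9: r = 1, s = 5 − 9·(-9) = 86, t = -6 − 9·11 = -105  (check: 326·86 + 267·(-105) = 1)
The row with r = 1 (the gcd) gives the Bezout coefficients s = 86, t = -105.
Result: 326 · (86) + 267 · (-105) = 1.

gcd(326, 267) = 1; s = 86, t = -105 (check: 326·86 + 267·(-105) = 1).


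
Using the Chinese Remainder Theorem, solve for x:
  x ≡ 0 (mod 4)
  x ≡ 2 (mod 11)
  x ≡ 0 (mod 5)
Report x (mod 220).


Moduli 4, 11, 5 are pairwise coprime; by CRT there is a unique solution modulo M = 4 · 11 · 5 = 220.
Solve pairwise, accumulating the modulus:
  Start with x ≡ 0 (mod 4).
  Combine with x ≡ 2 (mod 11): since gcd(4, 11) = 1, we get a unique residue mod 44.
    Write x = 0 + 4·t and substitute into x ≡ 2 (mod 11): 4·t ≡ 2 − 0 = 2 (mod 11).
    The inverse of 4 mod 11 is 3 (since 4·3 = 12 = 1·11 + 1), so t ≡ 3·2 = 6 ≡ 6 (mod 11).
    Then x = 0 + 4·6 = 24, valid modulo lcm(4, 11) = 44: x ≡ 24 (mod 44).
  Combine with x ≡ 0 (mod 5): since gcd(44, 5) = 1, we get a unique residue mod 220.
    Write x = 24 + 44·t and substitute into x ≡ 0 (mod 5): 44·t ≡ 0 − 24 = -24 (mod 5).
    Reduce coefficients mod 5: 4·t ≡ 1 (mod 5).
    The inverse of 4 mod 5 is 4 (since 4·4 = 16 = 3·5 + 1), so t ≡ 4·1 = 4 ≡ 4 (mod 5).
    Then x = 24 + 44·4 = 200, valid modulo lcm(44, 5) = 220: x ≡ 200 (mod 220).
Verify: 200 mod 4 = 0 ✓, 200 mod 11 = 2 ✓, 200 mod 5 = 0 ✓.

x ≡ 200 (mod 220).


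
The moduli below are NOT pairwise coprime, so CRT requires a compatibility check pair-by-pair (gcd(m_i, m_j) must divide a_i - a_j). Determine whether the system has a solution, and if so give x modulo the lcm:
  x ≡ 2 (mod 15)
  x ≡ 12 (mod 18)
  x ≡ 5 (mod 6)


Moduli 15, 18, 6 are not pairwise coprime, so CRT works modulo lcm(m_i) when all pairwise compatibility conditions hold.
Pairwise compatibility: gcd(m_i, m_j) must divide a_i - a_j for every pair.
Merge one congruence at a time:
  Start: x ≡ 2 (mod 15).
  Combine with x ≡ 12 (mod 18): gcd(15, 18) = 3, and 12 - 2 = 10 is NOT divisible by 3.
    ⇒ system is inconsistent (no integer solution).

No solution (the system is inconsistent).


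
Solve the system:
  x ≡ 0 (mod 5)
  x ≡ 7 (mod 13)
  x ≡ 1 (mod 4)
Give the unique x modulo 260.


Moduli 5, 13, 4 are pairwise coprime; by CRT there is a unique solution modulo M = 5 · 13 · 4 = 260.
Solve pairwise, accumulating the modulus:
  Start with x ≡ 0 (mod 5).
  Combine with x ≡ 7 (mod 13): since gcd(5, 13) = 1, we get a unique residue mod 65.
    Write x = 0 + 5·t and substitute into x ≡ 7 (mod 13): 5·t ≡ 7 − 0 = 7 (mod 13).
    The inverse of 5 mod 13 is 8 (since 5·8 = 40 = 3·13 + 1), so t ≡ 8·7 = 56 ≡ 4 (mod 13).
    Then x = 0 + 5·4 = 20, valid modulo lcm(5, 13) = 65: x ≡ 20 (mod 65).
  Combine with x ≡ 1 (mod 4): since gcd(65, 4) = 1, we get a unique residue mod 260.
    Write x = 20 + 65·t and substitute into x ≡ 1 (mod 4): 65·t ≡ 1 − 20 = -19 (mod 4).
    Reduce coefficients mod 4: 1·t ≡ 1 (mod 4).
    So t ≡ 1 (mod 4).
    Then x = 20 + 65·1 = 85, valid modulo lcm(65, 4) = 260: x ≡ 85 (mod 260).
Verify: 85 mod 5 = 0 ✓, 85 mod 13 = 7 ✓, 85 mod 4 = 1 ✓.

x ≡ 85 (mod 260).


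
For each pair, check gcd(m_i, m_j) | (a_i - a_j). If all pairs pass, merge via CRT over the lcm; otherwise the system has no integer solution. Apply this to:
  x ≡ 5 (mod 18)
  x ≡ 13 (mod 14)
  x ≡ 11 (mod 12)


Moduli 18, 14, 12 are not pairwise coprime, so CRT works modulo lcm(m_i) when all pairwise compatibility conditions hold.
Pairwise compatibility: gcd(m_i, m_j) must divide a_i - a_j for every pair.
Merge one congruence at a time:
  Start: x ≡ 5 (mod 18).
  Combine with x ≡ 13 (mod 14): gcd(18, 14) = 2; 13 - 5 = 8, which IS divisible by 2, so compatible.
    Write x = 5 + 18·t and substitute into x ≡ 13 (mod 14): 18·t ≡ 13 − 5 = 8 (mod 14).
    Divide the congruence (and modulus) by g = 2: 9·t ≡ 4 (mod 7).
    Reduce coefficients mod 7: 2·t ≡ 4 (mod 7).
    The inverse of 2 mod 7 is 4 (since 2·4 = 8 = 1·7 + 1), so t ≡ 4·4 = 16 ≡ 2 (mod 7).
    Then x = 5 + 18·2 = 41, valid modulo lcm(18, 14) = 126: x ≡ 41 (mod 126).
  Combine with x ≡ 11 (mod 12): gcd(126, 12) = 6; 11 - 41 = -30, which IS divisible by 6, so compatible.
    Write x = 41 + 126·t and substitute into x ≡ 11 (mod 12): 126·t ≡ 11 − 41 = -30 (mod 12).
    Divide the congruence (and modulus) by g = 6: 21·t ≡ -5 (mod 2).
    Reduce coefficients mod 2: 1·t ≡ 1 (mod 2).
    So t ≡ 1 (mod 2).
    Then x = 41 + 126·1 = 167, valid modulo lcm(126, 12) = 252: x ≡ 167 (mod 252).
Verify: 167 mod 18 = 5, 167 mod 14 = 13, 167 mod 12 = 11.

x ≡ 167 (mod 252).
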